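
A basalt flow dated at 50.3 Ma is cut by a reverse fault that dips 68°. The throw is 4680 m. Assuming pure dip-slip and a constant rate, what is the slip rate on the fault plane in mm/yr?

dip-slip = throw / sin(dip) = 4680 m / sin(68°) = 5048 m
rate = 5048 m / 50.3 Ma = 0.000100 m/yr = 0.100 mm/yr

0.100 mm/yr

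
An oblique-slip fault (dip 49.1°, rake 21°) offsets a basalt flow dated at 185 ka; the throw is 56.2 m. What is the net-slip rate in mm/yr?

dip-slip = throw / sin(dip) = 56.2 / sin(49.1°) = 74.35 m
net slip = dip-slip / sin(rake) = 74.35 / sin(21°) = 207.5 m
rate = 207.5 m / 185 ka = 0.00112 m/yr = 1.12 mm/yr

1.12 mm/yr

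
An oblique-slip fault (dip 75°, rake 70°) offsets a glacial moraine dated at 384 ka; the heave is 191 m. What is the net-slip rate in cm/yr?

dip-slip = heave / cos(dip) = 191 / cos(75°) = 738 m
net slip = dip-slip / sin(rake) = 738 / sin(70°) = 785.3 m
rate = 785.3 m / 384 ka = 0.00205 m/yr = 0.205 cm/yr

0.205 cm/yr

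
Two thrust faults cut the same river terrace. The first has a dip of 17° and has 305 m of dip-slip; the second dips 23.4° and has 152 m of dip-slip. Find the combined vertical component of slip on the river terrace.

throw_A = 305 × sin(17°) = 89.17 m
throw_B = 152 × sin(23.4°) = 60.37 m
total = 89.17 + 60.37 = 150 m

150 m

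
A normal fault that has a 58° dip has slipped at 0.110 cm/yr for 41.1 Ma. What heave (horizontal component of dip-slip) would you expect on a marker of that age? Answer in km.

24 km

dip-slip = rate × time = 0.110 cm/yr × 41.1 Ma = 45210 m
heave = dip-slip × cos(dip) = 45210 × cos(58°) = 24000 m = 24 km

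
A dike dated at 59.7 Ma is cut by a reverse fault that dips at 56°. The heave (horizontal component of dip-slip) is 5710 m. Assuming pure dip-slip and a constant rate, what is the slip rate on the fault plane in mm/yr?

0.171 mm/yr

dip-slip = heave / cos(dip) = 5710 m / cos(56°) = 10210 m
rate = 10210 m / 59.7 Ma = 0.000171 m/yr = 0.171 mm/yr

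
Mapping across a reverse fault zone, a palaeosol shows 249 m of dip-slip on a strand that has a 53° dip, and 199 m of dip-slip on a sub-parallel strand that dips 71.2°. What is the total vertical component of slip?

throw_A = 249 × sin(53°) = 198.9 m
throw_B = 199 × sin(71.2°) = 188.4 m
total = 198.9 + 188.4 = 387 m

387 m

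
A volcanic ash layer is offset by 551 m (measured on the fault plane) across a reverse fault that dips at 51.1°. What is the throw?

throw = dip-slip × sin(dip) = 551 m × sin(51.1°) = 429 m

429 m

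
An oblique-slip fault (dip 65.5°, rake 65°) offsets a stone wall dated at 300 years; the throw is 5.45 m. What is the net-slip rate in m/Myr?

22000 m/Myr

dip-slip = throw / sin(dip) = 5.45 / sin(65.5°) = 5.989 m
net slip = dip-slip / sin(rake) = 5.989 / sin(65°) = 6.608 m
rate = 6.608 m / 300 years = 0.0220 m/yr = 22000 m/Myr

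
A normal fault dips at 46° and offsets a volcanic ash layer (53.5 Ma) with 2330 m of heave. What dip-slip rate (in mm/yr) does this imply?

dip-slip = heave / cos(dip) = 2330 m / cos(46°) = 3354 m
rate = 3354 m / 53.5 Ma = 0.0000627 m/yr = 0.0627 mm/yr

0.0627 mm/yr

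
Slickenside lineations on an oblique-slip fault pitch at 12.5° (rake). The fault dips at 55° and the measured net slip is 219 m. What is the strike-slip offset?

strike-slip = net slip × cos(rake) = 219 m × cos(12.5°) = 214 m

214 m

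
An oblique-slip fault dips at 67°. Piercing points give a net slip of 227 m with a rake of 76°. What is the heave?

dip-slip = net slip × sin(rake) = 227 m × sin(76°) = 220.3 m
heave = dip-slip × cos(dip) = 220.3 × cos(67°) = 86.1 m

86.1 m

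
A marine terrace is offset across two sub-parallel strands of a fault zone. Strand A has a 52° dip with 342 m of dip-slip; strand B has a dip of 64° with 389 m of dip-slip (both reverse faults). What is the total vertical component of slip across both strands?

throw_A = 342 × sin(52°) = 269.5 m
throw_B = 389 × sin(64°) = 349.6 m
total = 269.5 + 349.6 = 619 m

619 m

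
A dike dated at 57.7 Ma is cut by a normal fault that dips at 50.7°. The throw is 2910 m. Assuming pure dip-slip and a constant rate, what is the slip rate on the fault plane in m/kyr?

dip-slip = throw / sin(dip) = 2910 m / sin(50.7°) = 3760 m
rate = 3760 m / 57.7 Ma = 0.0000652 m/yr = 0.0652 m/kyr

0.0652 m/kyr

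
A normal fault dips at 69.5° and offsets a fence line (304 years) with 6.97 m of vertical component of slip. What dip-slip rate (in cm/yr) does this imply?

dip-slip = throw / sin(dip) = 6.97 m / sin(69.5°) = 7.441 m
rate = 7.441 m / 304 years = 0.0245 m/yr = 2.45 cm/yr

2.45 cm/yr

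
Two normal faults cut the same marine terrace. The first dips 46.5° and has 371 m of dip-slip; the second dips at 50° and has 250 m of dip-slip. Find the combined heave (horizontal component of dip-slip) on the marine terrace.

416 m

heave_A = 371 × cos(46.5°) = 255.4 m
heave_B = 250 × cos(50°) = 160.7 m
total = 255.4 + 160.7 = 416 m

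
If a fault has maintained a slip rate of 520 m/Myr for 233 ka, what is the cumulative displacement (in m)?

slip = rate × time = 520 m/Myr × 233 ka = 121 m

121 m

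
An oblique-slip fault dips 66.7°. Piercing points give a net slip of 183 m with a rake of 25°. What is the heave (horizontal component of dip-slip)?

30.6 m

dip-slip = net slip × sin(rake) = 183 m × sin(25°) = 77.34 m
heave = dip-slip × cos(dip) = 77.34 × cos(66.7°) = 30.6 m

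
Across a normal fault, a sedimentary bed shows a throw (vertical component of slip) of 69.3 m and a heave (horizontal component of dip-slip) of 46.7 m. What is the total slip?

net slip = √(throw² + heave²) = √(69.3² + 46.7²) = 83.6 m

83.6 m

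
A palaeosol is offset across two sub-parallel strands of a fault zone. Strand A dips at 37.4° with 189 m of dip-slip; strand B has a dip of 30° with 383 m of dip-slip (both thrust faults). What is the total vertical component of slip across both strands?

throw_A = 189 × sin(37.4°) = 114.8 m
throw_B = 383 × sin(30°) = 191.5 m
total = 114.8 + 191.5 = 306 m

306 m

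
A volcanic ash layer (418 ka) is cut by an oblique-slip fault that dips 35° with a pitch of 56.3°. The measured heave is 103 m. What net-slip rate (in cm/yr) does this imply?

dip-slip = heave / cos(dip) = 103 / cos(35°) = 125.7 m
net slip = dip-slip / sin(rake) = 125.7 / sin(56.3°) = 151.1 m
rate = 151.1 m / 418 ka = 0.000362 m/yr = 0.0362 cm/yr

0.0362 cm/yr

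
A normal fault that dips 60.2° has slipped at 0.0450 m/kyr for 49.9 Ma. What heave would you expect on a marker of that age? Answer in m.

dip-slip = rate × time = 0.0450 m/kyr × 49.9 Ma = 2246 m
heave = dip-slip × cos(dip) = 2246 × cos(60.2°) = 1120 m

1120 m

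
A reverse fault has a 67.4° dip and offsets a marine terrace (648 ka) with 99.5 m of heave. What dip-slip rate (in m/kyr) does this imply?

dip-slip = heave / cos(dip) = 99.5 m / cos(67.4°) = 258.9 m
rate = 258.9 m / 648 ka = 0.000400 m/yr = 0.400 m/kyr

0.400 m/kyr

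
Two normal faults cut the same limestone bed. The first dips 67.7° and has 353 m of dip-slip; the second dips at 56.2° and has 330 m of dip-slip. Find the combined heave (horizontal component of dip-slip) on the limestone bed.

318 m

heave_A = 353 × cos(67.7°) = 133.9 m
heave_B = 330 × cos(56.2°) = 183.6 m
total = 133.9 + 183.6 = 318 m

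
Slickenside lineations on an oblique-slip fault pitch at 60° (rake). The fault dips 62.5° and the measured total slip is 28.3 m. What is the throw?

21.7 m

dip-slip = net slip × sin(rake) = 28.3 m × sin(60°) = 24.51 m
throw = dip-slip × sin(dip) = 24.51 × sin(62.5°) = 21.7 m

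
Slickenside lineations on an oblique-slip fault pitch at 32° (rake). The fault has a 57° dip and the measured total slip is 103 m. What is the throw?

45.8 m

dip-slip = net slip × sin(rake) = 103 m × sin(32°) = 54.58 m
throw = dip-slip × sin(dip) = 54.58 × sin(57°) = 45.8 m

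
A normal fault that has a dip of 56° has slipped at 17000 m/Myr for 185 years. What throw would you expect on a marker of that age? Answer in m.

2.61 m

dip-slip = rate × time = 17000 m/Myr × 185 years = 3.145 m
throw = dip-slip × sin(dip) = 3.145 × sin(56°) = 2.61 m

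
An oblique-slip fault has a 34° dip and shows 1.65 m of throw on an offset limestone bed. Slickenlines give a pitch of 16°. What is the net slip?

10.7 m

dip-slip = throw / sin(dip) = 1.65 / sin(34°) = 2.951 m
net slip = dip-slip / sin(rake) = 2.951 / sin(16°) = 10.7 m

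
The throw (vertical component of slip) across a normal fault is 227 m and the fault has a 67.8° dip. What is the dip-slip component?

dip-slip = throw / sin(dip) = 227 / sin(67.8°) = 245 m

245 m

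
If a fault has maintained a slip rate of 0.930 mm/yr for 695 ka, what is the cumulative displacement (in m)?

646 m

slip = rate × time = 0.930 mm/yr × 695 ka = 646 m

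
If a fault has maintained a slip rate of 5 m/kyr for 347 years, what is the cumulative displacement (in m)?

1.74 m

slip = rate × time = 5 m/kyr × 347 years = 1.74 m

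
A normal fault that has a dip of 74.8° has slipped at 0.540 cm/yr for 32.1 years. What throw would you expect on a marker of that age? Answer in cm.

16.7 cm

dip-slip = rate × time = 0.540 cm/yr × 32.1 years = 0.1733 m
throw = dip-slip × sin(dip) = 0.1733 × sin(74.8°) = 0.167 m = 16.7 cm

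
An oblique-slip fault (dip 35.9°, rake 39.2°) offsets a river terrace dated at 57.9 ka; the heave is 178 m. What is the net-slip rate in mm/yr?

dip-slip = heave / cos(dip) = 178 / cos(35.9°) = 219.7 m
net slip = dip-slip / sin(rake) = 219.7 / sin(39.2°) = 347.7 m
rate = 347.7 m / 57.9 ka = 0.00600 m/yr = 6 mm/yr

6 mm/yr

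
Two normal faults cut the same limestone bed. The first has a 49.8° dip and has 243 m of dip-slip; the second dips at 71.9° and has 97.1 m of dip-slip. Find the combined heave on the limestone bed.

heave_A = 243 × cos(49.8°) = 156.8 m
heave_B = 97.1 × cos(71.9°) = 30.17 m
total = 156.8 + 30.17 = 187 m

187 m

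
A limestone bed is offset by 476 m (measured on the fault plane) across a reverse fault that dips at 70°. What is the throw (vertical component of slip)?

throw = dip-slip × sin(dip) = 476 m × sin(70°) = 447 m

447 m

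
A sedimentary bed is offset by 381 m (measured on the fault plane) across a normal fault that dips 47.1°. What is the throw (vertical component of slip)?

279 m

throw = dip-slip × sin(dip) = 381 m × sin(47.1°) = 279 m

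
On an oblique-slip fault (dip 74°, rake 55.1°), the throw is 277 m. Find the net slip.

351 m

dip-slip = throw / sin(dip) = 277 / sin(74°) = 288.2 m
net slip = dip-slip / sin(rake) = 288.2 / sin(55.1°) = 351 m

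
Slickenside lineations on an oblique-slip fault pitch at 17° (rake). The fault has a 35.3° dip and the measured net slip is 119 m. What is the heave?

28.4 m

dip-slip = net slip × sin(rake) = 119 m × sin(17°) = 34.79 m
heave = dip-slip × cos(dip) = 34.79 × cos(35.3°) = 28.4 m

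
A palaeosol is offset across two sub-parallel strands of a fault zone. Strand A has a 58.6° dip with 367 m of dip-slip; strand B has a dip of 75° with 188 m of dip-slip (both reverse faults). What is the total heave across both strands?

240 m

heave_A = 367 × cos(58.6°) = 191.2 m
heave_B = 188 × cos(75°) = 48.66 m
total = 191.2 + 48.66 = 240 m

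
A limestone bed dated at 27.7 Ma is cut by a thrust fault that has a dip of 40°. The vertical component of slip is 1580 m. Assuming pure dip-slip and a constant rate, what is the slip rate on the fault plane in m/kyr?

0.0887 m/kyr

dip-slip = throw / sin(dip) = 1580 m / sin(40°) = 2458 m
rate = 2458 m / 27.7 Ma = 0.0000887 m/yr = 0.0887 m/kyr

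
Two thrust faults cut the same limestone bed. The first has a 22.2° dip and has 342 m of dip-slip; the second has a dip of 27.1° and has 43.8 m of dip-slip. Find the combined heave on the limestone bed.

heave_A = 342 × cos(22.2°) = 316.6 m
heave_B = 43.8 × cos(27.1°) = 38.99 m
total = 316.6 + 38.99 = 356 m

356 m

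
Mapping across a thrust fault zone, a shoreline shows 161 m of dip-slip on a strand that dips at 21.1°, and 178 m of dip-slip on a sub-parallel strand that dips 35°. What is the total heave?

296 m

heave_A = 161 × cos(21.1°) = 150.2 m
heave_B = 178 × cos(35°) = 145.8 m
total = 150.2 + 145.8 = 296 m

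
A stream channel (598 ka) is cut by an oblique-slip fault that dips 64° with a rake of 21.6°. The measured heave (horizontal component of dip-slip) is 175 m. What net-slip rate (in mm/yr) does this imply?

dip-slip = heave / cos(dip) = 175 / cos(64°) = 399.2 m
net slip = dip-slip / sin(rake) = 399.2 / sin(21.6°) = 1084 m
rate = 1084 m / 598 ka = 0.00181 m/yr = 1.81 mm/yr

1.81 mm/yr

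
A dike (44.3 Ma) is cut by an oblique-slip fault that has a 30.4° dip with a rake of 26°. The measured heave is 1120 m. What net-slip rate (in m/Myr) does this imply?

66.9 m/Myr

dip-slip = heave / cos(dip) = 1120 / cos(30.4°) = 1299 m
net slip = dip-slip / sin(rake) = 1299 / sin(26°) = 2962 m
rate = 2962 m / 44.3 Ma = 0.0000669 m/yr = 66.9 m/Myr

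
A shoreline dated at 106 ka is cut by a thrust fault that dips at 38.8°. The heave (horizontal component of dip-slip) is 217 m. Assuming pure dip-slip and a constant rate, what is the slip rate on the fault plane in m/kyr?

2.63 m/kyr

dip-slip = heave / cos(dip) = 217 m / cos(38.8°) = 278.4 m
rate = 278.4 m / 106 ka = 0.00263 m/yr = 2.63 m/kyr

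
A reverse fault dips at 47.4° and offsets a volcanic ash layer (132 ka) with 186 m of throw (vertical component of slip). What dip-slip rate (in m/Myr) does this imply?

dip-slip = throw / sin(dip) = 186 m / sin(47.4°) = 252.7 m
rate = 252.7 m / 132 ka = 0.00191 m/yr = 1910 m/Myr

1910 m/Myr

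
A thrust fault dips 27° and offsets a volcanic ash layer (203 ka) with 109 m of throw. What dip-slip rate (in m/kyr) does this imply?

1.18 m/kyr

dip-slip = throw / sin(dip) = 109 m / sin(27°) = 240.1 m
rate = 240.1 m / 203 ka = 0.00118 m/yr = 1.18 m/kyr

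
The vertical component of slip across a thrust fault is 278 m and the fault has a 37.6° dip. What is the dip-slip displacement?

456 m

dip-slip = throw / sin(dip) = 278 / sin(37.6°) = 456 m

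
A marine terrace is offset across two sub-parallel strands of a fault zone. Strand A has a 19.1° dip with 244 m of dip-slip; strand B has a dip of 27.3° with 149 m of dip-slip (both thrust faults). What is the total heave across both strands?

heave_A = 244 × cos(19.1°) = 230.6 m
heave_B = 149 × cos(27.3°) = 132.4 m
total = 230.6 + 132.4 = 363 m

363 m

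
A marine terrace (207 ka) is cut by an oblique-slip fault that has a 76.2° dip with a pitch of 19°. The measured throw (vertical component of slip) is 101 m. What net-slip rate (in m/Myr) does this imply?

1540 m/Myr

dip-slip = throw / sin(dip) = 101 / sin(76.2°) = 104 m
net slip = dip-slip / sin(rake) = 104 / sin(19°) = 319.4 m
rate = 319.4 m / 207 ka = 0.00154 m/yr = 1540 m/Myr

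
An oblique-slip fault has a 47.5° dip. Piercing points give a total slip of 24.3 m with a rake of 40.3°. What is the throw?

dip-slip = net slip × sin(rake) = 24.3 m × sin(40.3°) = 15.72 m
throw = dip-slip × sin(dip) = 15.72 × sin(47.5°) = 11.6 m

11.6 m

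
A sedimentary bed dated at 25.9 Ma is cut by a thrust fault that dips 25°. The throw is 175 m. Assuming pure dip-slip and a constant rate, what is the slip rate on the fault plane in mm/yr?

0.0160 mm/yr

dip-slip = throw / sin(dip) = 175 m / sin(25°) = 414.1 m
rate = 414.1 m / 25.9 Ma = 0.0000160 m/yr = 0.0160 mm/yr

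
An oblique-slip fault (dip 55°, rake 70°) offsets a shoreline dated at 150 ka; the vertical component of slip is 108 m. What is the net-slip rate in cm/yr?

dip-slip = throw / sin(dip) = 108 / sin(55°) = 131.8 m
net slip = dip-slip / sin(rake) = 131.8 / sin(70°) = 140.3 m
rate = 140.3 m / 150 ka = 0.000935 m/yr = 0.0935 cm/yr

0.0935 cm/yr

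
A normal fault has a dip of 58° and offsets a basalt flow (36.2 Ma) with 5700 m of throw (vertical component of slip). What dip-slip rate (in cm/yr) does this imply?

dip-slip = throw / sin(dip) = 5700 m / sin(58°) = 6721 m
rate = 6721 m / 36.2 Ma = 0.000186 m/yr = 0.0186 cm/yr

0.0186 cm/yr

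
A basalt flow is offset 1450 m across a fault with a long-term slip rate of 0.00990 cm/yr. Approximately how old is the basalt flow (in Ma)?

14.6 Ma

age = offset / rate = 1450 m / (0.00990 cm/yr) = 1.46e+07 yr = 14.6 Ma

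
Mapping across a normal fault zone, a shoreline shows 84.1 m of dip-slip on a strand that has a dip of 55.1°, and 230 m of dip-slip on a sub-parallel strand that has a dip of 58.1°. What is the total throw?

264 m

throw_A = 84.1 × sin(55.1°) = 68.97 m
throw_B = 230 × sin(58.1°) = 195.3 m
total = 68.97 + 195.3 = 264 m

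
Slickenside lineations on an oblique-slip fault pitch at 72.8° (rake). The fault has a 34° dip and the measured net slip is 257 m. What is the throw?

dip-slip = net slip × sin(rake) = 257 m × sin(72.8°) = 245.5 m
throw = dip-slip × sin(dip) = 245.5 × sin(34°) = 137 m

137 m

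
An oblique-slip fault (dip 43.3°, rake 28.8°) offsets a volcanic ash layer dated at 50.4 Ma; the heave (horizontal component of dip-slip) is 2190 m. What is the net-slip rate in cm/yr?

0.0124 cm/yr

dip-slip = heave / cos(dip) = 2190 / cos(43.3°) = 3009 m
net slip = dip-slip / sin(rake) = 3009 / sin(28.8°) = 6246 m
rate = 6246 m / 50.4 Ma = 0.000124 m/yr = 0.0124 cm/yr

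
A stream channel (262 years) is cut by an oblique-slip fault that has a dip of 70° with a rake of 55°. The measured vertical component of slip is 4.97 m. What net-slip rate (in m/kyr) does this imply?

dip-slip = throw / sin(dip) = 4.97 / sin(70°) = 5.289 m
net slip = dip-slip / sin(rake) = 5.289 / sin(55°) = 6.457 m
rate = 6.457 m / 262 years = 0.0246 m/yr = 24.6 m/kyr

24.6 m/kyr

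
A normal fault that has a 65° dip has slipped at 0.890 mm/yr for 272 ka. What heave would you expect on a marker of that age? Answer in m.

dip-slip = rate × time = 0.890 mm/yr × 272 ka = 242.1 m
heave = dip-slip × cos(dip) = 242.1 × cos(65°) = 102 m

102 m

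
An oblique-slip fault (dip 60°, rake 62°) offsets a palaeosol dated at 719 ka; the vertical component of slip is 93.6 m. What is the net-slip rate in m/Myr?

170 m/Myr

dip-slip = throw / sin(dip) = 93.6 / sin(60°) = 108.1 m
net slip = dip-slip / sin(rake) = 108.1 / sin(62°) = 122.4 m
rate = 122.4 m / 719 ka = 0.000170 m/yr = 170 m/Myr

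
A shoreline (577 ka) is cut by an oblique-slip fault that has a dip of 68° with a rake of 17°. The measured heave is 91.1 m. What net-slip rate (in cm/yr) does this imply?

0.144 cm/yr

dip-slip = heave / cos(dip) = 91.1 / cos(68°) = 243.2 m
net slip = dip-slip / sin(rake) = 243.2 / sin(17°) = 831.8 m
rate = 831.8 m / 577 ka = 0.00144 m/yr = 0.144 cm/yr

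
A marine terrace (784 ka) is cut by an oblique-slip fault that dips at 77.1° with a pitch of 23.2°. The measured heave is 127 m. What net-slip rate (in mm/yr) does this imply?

dip-slip = heave / cos(dip) = 127 / cos(77.1°) = 568.9 m
net slip = dip-slip / sin(rake) = 568.9 / sin(23.2°) = 1444 m
rate = 1444 m / 784 ka = 0.00184 m/yr = 1.84 mm/yr

1.84 mm/yr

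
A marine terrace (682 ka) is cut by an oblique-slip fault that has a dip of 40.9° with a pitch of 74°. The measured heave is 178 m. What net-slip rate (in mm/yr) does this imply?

dip-slip = heave / cos(dip) = 178 / cos(40.9°) = 235.5 m
net slip = dip-slip / sin(rake) = 235.5 / sin(74°) = 245 m
rate = 245 m / 682 ka = 0.000359 m/yr = 0.359 mm/yr

0.359 mm/yr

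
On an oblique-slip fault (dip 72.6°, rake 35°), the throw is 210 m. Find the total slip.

384 m

dip-slip = throw / sin(dip) = 210 / sin(72.6°) = 220.1 m
net slip = dip-slip / sin(rake) = 220.1 / sin(35°) = 384 m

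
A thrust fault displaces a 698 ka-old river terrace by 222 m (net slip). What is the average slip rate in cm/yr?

0.0318 cm/yr

rate = 222 m / 698 ka = 0.000318 m/yr = 0.0318 cm/yr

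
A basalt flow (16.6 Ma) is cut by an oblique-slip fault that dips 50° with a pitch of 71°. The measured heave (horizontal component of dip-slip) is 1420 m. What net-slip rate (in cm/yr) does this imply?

0.0141 cm/yr

dip-slip = heave / cos(dip) = 1420 / cos(50°) = 2209 m
net slip = dip-slip / sin(rake) = 2209 / sin(71°) = 2336 m
rate = 2336 m / 16.6 Ma = 0.000141 m/yr = 0.0141 cm/yr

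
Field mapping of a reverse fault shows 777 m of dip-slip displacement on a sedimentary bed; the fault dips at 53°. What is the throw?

throw = dip-slip × sin(dip) = 777 m × sin(53°) = 621 m

621 m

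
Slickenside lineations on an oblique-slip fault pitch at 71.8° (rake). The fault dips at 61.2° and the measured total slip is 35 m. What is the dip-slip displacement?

33.2 m

dip-slip = net slip × sin(rake) = 35 m × sin(71.8°) = 33.2 m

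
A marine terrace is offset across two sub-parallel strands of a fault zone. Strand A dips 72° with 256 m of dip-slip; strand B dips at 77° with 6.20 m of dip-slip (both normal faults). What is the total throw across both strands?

250 m

throw_A = 256 × sin(72°) = 243.5 m
throw_B = 6.20 × sin(77°) = 6.041 m
total = 243.5 + 6.041 = 250 m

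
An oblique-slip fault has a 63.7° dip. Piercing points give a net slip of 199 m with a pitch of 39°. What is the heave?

55.5 m

dip-slip = net slip × sin(rake) = 199 m × sin(39°) = 125.2 m
heave = dip-slip × cos(dip) = 125.2 × cos(63.7°) = 55.5 m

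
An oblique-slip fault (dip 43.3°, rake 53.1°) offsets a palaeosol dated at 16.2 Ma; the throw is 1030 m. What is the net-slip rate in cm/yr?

0.0116 cm/yr

dip-slip = throw / sin(dip) = 1030 / sin(43.3°) = 1502 m
net slip = dip-slip / sin(rake) = 1502 / sin(53.1°) = 1878 m
rate = 1878 m / 16.2 Ma = 0.000116 m/yr = 0.0116 cm/yr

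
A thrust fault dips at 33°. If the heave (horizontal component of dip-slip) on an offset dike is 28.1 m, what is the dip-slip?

dip-slip = heave / cos(dip) = 28.1 / cos(33°) = 33.5 m

33.5 m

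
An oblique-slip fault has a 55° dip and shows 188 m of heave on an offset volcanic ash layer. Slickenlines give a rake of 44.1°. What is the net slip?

dip-slip = heave / cos(dip) = 188 / cos(55°) = 327.8 m
net slip = dip-slip / sin(rake) = 327.8 / sin(44.1°) = 471 m

471 m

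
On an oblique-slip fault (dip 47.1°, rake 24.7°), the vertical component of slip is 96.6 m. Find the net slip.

dip-slip = throw / sin(dip) = 96.6 / sin(47.1°) = 131.9 m
net slip = dip-slip / sin(rake) = 131.9 / sin(24.7°) = 316 m

316 m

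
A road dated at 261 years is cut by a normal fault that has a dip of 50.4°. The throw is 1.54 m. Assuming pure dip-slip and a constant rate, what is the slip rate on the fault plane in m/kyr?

7.66 m/kyr

dip-slip = throw / sin(dip) = 1.54 m / sin(50.4°) = 1.999 m
rate = 1.999 m / 261 years = 0.00766 m/yr = 7.66 m/kyr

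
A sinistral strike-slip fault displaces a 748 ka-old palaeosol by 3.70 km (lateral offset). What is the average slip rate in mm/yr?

rate = 3.70 km / 748 ka = 0.00495 m/yr = 4.95 mm/yr

4.95 mm/yr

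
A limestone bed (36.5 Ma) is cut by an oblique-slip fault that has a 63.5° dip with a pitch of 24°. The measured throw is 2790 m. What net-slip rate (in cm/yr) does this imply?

0.0210 cm/yr

dip-slip = throw / sin(dip) = 2790 / sin(63.5°) = 3118 m
net slip = dip-slip / sin(rake) = 3118 / sin(24°) = 7665 m
rate = 7665 m / 36.5 Ma = 0.000210 m/yr = 0.0210 cm/yr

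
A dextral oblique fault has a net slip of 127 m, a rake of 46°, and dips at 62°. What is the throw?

dip-slip = net slip × sin(rake) = 127 m × sin(46°) = 91.36 m
throw = dip-slip × sin(dip) = 91.36 × sin(62°) = 80.7 m

80.7 m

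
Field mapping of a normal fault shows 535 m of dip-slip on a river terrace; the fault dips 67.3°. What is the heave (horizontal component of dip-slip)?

206 m

heave = dip-slip × cos(dip) = 535 m × cos(67.3°) = 206 m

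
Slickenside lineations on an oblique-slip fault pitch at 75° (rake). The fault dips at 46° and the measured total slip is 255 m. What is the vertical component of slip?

dip-slip = net slip × sin(rake) = 255 m × sin(75°) = 246.3 m
throw = dip-slip × sin(dip) = 246.3 × sin(46°) = 177 m

177 m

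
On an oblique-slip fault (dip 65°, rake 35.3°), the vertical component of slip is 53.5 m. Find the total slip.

102 m

dip-slip = throw / sin(dip) = 53.5 / sin(65°) = 59.03 m
net slip = dip-slip / sin(rake) = 59.03 / sin(35.3°) = 102 m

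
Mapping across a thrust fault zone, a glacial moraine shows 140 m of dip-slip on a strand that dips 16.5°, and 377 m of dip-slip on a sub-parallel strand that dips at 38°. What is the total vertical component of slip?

throw_A = 140 × sin(16.5°) = 39.76 m
throw_B = 377 × sin(38°) = 232.1 m
total = 39.76 + 232.1 = 272 m

272 m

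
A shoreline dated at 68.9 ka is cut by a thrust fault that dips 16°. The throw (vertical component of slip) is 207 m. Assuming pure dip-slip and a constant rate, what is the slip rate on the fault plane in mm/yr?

dip-slip = throw / sin(dip) = 207 m / sin(16°) = 751 m
rate = 751 m / 68.9 ka = 0.0109 m/yr = 10.9 mm/yr

10.9 mm/yr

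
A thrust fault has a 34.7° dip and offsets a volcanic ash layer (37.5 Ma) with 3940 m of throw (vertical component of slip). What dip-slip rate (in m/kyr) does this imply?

dip-slip = throw / sin(dip) = 3940 m / sin(34.7°) = 6921 m
rate = 6921 m / 37.5 Ma = 0.000185 m/yr = 0.185 m/kyr

0.185 m/kyr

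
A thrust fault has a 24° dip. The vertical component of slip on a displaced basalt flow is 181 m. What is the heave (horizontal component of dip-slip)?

407 m

heave = throw / tan(dip) = 181 / tan(24°) = 407 m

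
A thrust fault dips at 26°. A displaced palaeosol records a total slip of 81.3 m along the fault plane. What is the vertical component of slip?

throw = dip-slip × sin(dip) = 81.3 m × sin(26°) = 35.6 m

35.6 m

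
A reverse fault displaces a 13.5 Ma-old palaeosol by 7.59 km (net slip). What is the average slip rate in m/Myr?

rate = 7.59 km / 13.5 Ma = 0.000562 m/yr = 562 m/Myr

562 m/Myr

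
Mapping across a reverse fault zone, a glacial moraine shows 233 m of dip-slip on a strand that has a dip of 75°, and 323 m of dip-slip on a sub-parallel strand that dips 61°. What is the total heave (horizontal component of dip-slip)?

217 m

heave_A = 233 × cos(75°) = 60.30 m
heave_B = 323 × cos(61°) = 156.6 m
total = 60.30 + 156.6 = 217 m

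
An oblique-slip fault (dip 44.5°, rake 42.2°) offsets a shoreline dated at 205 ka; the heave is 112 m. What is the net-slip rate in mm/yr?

1.14 mm/yr

dip-slip = heave / cos(dip) = 112 / cos(44.5°) = 157 m
net slip = dip-slip / sin(rake) = 157 / sin(42.2°) = 233.8 m
rate = 233.8 m / 205 ka = 0.00114 m/yr = 1.14 mm/yr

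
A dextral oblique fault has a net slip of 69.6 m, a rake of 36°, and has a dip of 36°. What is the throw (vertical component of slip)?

24 m

dip-slip = net slip × sin(rake) = 69.6 m × sin(36°) = 40.91 m
throw = dip-slip × sin(dip) = 40.91 × sin(36°) = 24 m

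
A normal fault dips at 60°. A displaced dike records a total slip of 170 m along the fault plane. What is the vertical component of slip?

147 m

throw = dip-slip × sin(dip) = 170 m × sin(60°) = 147 m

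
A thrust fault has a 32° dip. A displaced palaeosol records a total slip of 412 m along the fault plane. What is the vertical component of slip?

throw = dip-slip × sin(dip) = 412 m × sin(32°) = 218 m

218 m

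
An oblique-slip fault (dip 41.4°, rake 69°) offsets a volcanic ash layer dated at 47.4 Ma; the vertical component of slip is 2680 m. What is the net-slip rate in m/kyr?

0.0916 m/kyr

dip-slip = throw / sin(dip) = 2680 / sin(41.4°) = 4053 m
net slip = dip-slip / sin(rake) = 4053 / sin(69°) = 4341 m
rate = 4341 m / 47.4 Ma = 0.0000916 m/yr = 0.0916 m/kyr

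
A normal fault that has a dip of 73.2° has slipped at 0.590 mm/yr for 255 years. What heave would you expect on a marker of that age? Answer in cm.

dip-slip = rate × time = 0.590 mm/yr × 255 years = 0.1504 m
heave = dip-slip × cos(dip) = 0.1504 × cos(73.2°) = 0.0435 m = 4.35 cm

4.35 cm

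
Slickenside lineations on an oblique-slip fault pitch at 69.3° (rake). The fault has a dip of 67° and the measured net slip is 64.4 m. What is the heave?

23.5 m

dip-slip = net slip × sin(rake) = 64.4 m × sin(69.3°) = 60.24 m
heave = dip-slip × cos(dip) = 60.24 × cos(67°) = 23.5 m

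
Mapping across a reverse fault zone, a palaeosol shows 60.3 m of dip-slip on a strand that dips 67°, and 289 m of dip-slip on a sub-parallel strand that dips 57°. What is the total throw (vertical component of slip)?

throw_A = 60.3 × sin(67°) = 55.51 m
throw_B = 289 × sin(57°) = 242.4 m
total = 55.51 + 242.4 = 298 m

298 m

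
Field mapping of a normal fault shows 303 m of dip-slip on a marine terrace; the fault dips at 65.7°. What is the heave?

heave = dip-slip × cos(dip) = 303 m × cos(65.7°) = 125 m

125 m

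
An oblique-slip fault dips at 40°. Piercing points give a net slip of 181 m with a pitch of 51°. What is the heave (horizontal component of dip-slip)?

108 m

dip-slip = net slip × sin(rake) = 181 m × sin(51°) = 140.7 m
heave = dip-slip × cos(dip) = 140.7 × cos(40°) = 108 m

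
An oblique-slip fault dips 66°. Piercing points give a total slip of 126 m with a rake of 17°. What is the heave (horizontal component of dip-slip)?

15 m

dip-slip = net slip × sin(rake) = 126 m × sin(17°) = 36.84 m
heave = dip-slip × cos(dip) = 36.84 × cos(66°) = 15 m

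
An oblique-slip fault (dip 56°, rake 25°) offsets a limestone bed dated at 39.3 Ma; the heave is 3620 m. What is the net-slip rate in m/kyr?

dip-slip = heave / cos(dip) = 3620 / cos(56°) = 6474 m
net slip = dip-slip / sin(rake) = 6474 / sin(25°) = 15320 m
rate = 15320 m / 39.3 Ma = 0.000390 m/yr = 0.390 m/kyr

0.390 m/kyr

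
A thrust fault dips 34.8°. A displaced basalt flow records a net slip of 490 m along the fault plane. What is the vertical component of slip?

280 m

throw = dip-slip × sin(dip) = 490 m × sin(34.8°) = 280 m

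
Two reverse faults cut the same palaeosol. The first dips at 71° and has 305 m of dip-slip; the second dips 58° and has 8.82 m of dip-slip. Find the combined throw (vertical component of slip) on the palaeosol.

throw_A = 305 × sin(71°) = 288.4 m
throw_B = 8.82 × sin(58°) = 7.480 m
total = 288.4 + 7.480 = 296 m

296 m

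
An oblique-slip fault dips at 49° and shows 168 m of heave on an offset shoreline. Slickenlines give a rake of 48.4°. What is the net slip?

dip-slip = heave / cos(dip) = 168 / cos(49°) = 256.1 m
net slip = dip-slip / sin(rake) = 256.1 / sin(48.4°) = 342 m

342 m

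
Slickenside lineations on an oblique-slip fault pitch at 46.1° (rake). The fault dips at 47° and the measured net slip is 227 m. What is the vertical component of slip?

dip-slip = net slip × sin(rake) = 227 m × sin(46.1°) = 163.6 m
throw = dip-slip × sin(dip) = 163.6 × sin(47°) = 120 m

120 m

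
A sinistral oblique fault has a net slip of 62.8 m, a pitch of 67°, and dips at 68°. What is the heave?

21.7 m

dip-slip = net slip × sin(rake) = 62.8 m × sin(67°) = 57.81 m
heave = dip-slip × cos(dip) = 57.81 × cos(68°) = 21.7 m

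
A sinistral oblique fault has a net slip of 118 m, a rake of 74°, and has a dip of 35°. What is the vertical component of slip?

65.1 m

dip-slip = net slip × sin(rake) = 118 m × sin(74°) = 113.4 m
throw = dip-slip × sin(dip) = 113.4 × sin(35°) = 65.1 m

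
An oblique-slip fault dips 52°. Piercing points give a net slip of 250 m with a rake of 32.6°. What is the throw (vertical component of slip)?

106 m

dip-slip = net slip × sin(rake) = 250 m × sin(32.6°) = 134.7 m
throw = dip-slip × sin(dip) = 134.7 × sin(52°) = 106 m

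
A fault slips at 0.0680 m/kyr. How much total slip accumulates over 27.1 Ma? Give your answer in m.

slip = rate × time = 0.0680 m/kyr × 27.1 Ma = 1840 m

1840 m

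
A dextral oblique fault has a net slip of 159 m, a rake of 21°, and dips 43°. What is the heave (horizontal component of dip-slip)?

41.7 m

dip-slip = net slip × sin(rake) = 159 m × sin(21°) = 56.98 m
heave = dip-slip × cos(dip) = 56.98 × cos(43°) = 41.7 m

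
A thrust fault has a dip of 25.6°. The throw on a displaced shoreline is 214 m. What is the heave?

heave = throw / tan(dip) = 214 / tan(25.6°) = 447 m

447 m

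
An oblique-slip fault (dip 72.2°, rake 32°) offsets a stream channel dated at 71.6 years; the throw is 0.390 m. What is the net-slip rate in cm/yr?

1.08 cm/yr

dip-slip = throw / sin(dip) = 0.390 / sin(72.2°) = 0.4096 m
net slip = dip-slip / sin(rake) = 0.4096 / sin(32°) = 0.7730 m
rate = 0.7730 m / 71.6 years = 0.0108 m/yr = 1.08 cm/yr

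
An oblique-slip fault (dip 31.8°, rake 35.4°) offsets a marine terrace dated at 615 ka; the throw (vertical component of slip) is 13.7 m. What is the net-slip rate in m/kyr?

dip-slip = throw / sin(dip) = 13.7 / sin(31.8°) = 26 m
net slip = dip-slip / sin(rake) = 26 / sin(35.4°) = 44.88 m
rate = 44.88 m / 615 ka = 0.0000730 m/yr = 0.0730 m/kyr

0.0730 m/kyr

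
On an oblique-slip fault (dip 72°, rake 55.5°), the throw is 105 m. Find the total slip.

134 m

dip-slip = throw / sin(dip) = 105 / sin(72°) = 110.4 m
net slip = dip-slip / sin(rake) = 110.4 / sin(55.5°) = 134 m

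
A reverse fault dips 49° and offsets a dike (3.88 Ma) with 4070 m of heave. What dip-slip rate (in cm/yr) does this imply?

0.160 cm/yr

dip-slip = heave / cos(dip) = 4070 m / cos(49°) = 6204 m
rate = 6204 m / 3.88 Ma = 0.00160 m/yr = 0.160 cm/yr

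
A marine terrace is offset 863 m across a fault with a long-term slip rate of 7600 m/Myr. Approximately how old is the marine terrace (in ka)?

age = offset / rate = 863 m / (7600 m/Myr) = 114000 yr = 114 ka

114 ka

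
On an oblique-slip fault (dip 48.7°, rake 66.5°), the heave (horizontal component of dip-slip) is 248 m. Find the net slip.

410 m

dip-slip = heave / cos(dip) = 248 / cos(48.7°) = 375.8 m
net slip = dip-slip / sin(rake) = 375.8 / sin(66.5°) = 410 m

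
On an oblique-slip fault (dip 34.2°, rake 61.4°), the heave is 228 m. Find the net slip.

314 m

dip-slip = heave / cos(dip) = 228 / cos(34.2°) = 275.7 m
net slip = dip-slip / sin(rake) = 275.7 / sin(61.4°) = 314 m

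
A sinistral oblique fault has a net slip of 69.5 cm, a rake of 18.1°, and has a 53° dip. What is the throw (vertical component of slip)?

dip-slip = net slip × sin(rake) = 69.5 cm × sin(18.1°) = 21.59 cm
throw = dip-slip × sin(dip) = 21.59 × sin(53°) = 17.2 cm

17.2 cm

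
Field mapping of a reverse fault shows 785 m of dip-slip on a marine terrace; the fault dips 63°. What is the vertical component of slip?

throw = dip-slip × sin(dip) = 785 m × sin(63°) = 699 m

699 m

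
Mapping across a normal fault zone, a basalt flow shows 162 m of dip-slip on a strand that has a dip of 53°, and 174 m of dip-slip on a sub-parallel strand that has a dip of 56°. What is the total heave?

heave_A = 162 × cos(53°) = 97.49 m
heave_B = 174 × cos(56°) = 97.30 m
total = 97.49 + 97.30 = 195 m

195 m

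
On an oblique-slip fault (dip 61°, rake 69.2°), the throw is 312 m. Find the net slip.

dip-slip = throw / sin(dip) = 312 / sin(61°) = 356.7 m
net slip = dip-slip / sin(rake) = 356.7 / sin(69.2°) = 382 m

382 m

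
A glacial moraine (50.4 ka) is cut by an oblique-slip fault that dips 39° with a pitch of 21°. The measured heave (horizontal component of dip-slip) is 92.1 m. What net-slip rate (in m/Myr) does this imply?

dip-slip = heave / cos(dip) = 92.1 / cos(39°) = 118.5 m
net slip = dip-slip / sin(rake) = 118.5 / sin(21°) = 330.7 m
rate = 330.7 m / 50.4 ka = 0.00656 m/yr = 6560 m/Myr

6560 m/Myr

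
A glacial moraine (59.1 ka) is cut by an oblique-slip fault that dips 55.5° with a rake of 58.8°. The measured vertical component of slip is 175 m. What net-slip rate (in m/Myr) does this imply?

dip-slip = throw / sin(dip) = 175 / sin(55.5°) = 212.3 m
net slip = dip-slip / sin(rake) = 212.3 / sin(58.8°) = 248.3 m
rate = 248.3 m / 59.1 ka = 0.00420 m/yr = 4200 m/Myr

4200 m/Myr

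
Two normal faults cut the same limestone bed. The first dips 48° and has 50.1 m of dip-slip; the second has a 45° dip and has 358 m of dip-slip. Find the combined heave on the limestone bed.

heave_A = 50.1 × cos(48°) = 33.52 m
heave_B = 358 × cos(45°) = 253.1 m
total = 33.52 + 253.1 = 287 m

287 m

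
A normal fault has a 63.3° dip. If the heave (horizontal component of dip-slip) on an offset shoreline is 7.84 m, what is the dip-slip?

17.4 m

dip-slip = heave / cos(dip) = 7.84 / cos(63.3°) = 17.4 m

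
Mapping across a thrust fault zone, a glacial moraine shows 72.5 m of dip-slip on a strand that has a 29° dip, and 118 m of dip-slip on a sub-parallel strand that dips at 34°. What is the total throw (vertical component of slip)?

throw_A = 72.5 × sin(29°) = 35.15 m
throw_B = 118 × sin(34°) = 65.98 m
total = 35.15 + 65.98 = 101 m

101 m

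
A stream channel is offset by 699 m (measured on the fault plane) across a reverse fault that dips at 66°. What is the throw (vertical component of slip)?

throw = dip-slip × sin(dip) = 699 m × sin(66°) = 639 m

639 m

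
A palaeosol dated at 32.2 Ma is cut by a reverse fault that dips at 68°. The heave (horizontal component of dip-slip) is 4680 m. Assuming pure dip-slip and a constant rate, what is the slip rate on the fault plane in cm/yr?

dip-slip = heave / cos(dip) = 4680 m / cos(68°) = 12490 m
rate = 12490 m / 32.2 Ma = 0.000388 m/yr = 0.0388 cm/yr

0.0388 cm/yr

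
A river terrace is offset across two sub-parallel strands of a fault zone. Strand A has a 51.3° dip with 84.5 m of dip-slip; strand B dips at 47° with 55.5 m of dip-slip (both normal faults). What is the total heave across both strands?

heave_A = 84.5 × cos(51.3°) = 52.83 m
heave_B = 55.5 × cos(47°) = 37.85 m
total = 52.83 + 37.85 = 90.7 m

90.7 m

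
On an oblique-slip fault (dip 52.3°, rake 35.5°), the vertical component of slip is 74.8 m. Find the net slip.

163 m

dip-slip = throw / sin(dip) = 74.8 / sin(52.3°) = 94.54 m
net slip = dip-slip / sin(rake) = 94.54 / sin(35.5°) = 163 m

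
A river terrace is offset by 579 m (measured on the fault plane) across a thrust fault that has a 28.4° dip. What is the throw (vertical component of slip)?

throw = dip-slip × sin(dip) = 579 m × sin(28.4°) = 275 m

275 m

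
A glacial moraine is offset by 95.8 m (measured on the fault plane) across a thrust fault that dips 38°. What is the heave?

heave = dip-slip × cos(dip) = 95.8 m × cos(38°) = 75.5 m

75.5 m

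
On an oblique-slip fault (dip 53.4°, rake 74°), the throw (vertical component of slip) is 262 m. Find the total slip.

dip-slip = throw / sin(dip) = 262 / sin(53.4°) = 326.4 m
net slip = dip-slip / sin(rake) = 326.4 / sin(74°) = 340 m

340 m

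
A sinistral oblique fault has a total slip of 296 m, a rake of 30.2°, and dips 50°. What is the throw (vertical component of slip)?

dip-slip = net slip × sin(rake) = 296 m × sin(30.2°) = 148.9 m
throw = dip-slip × sin(dip) = 148.9 × sin(50°) = 114 m

114 m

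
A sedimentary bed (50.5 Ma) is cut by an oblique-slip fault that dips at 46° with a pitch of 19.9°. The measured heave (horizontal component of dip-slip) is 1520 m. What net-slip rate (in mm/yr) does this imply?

0.127 mm/yr

dip-slip = heave / cos(dip) = 1520 / cos(46°) = 2188 m
net slip = dip-slip / sin(rake) = 2188 / sin(19.9°) = 6428 m
rate = 6428 m / 50.5 Ma = 0.000127 m/yr = 0.127 mm/yr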